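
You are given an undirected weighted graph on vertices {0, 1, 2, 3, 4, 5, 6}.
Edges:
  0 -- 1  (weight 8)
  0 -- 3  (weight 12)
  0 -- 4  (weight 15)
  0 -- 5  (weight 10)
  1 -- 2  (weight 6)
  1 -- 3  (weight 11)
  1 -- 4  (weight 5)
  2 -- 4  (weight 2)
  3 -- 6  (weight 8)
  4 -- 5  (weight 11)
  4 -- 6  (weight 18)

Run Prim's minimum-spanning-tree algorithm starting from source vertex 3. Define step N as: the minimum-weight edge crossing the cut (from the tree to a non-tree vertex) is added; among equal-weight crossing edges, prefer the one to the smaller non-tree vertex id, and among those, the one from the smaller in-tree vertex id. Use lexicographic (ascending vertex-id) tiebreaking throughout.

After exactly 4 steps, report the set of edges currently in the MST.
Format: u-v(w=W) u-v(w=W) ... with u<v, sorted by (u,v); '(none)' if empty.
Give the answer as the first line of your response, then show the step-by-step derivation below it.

1-3(w=11) 1-4(w=5) 2-4(w=2) 3-6(w=8)

step 1: add edge 3-6 (w=8); MST = {3-6(w=8)}
step 2: add edge 1-3 (w=11); MST = {1-3(w=11) 3-6(w=8)}
step 3: add edge 1-4 (w=5); MST = {1-3(w=11) 1-4(w=5) 3-6(w=8)}
step 4: add edge 2-4 (w=2); MST = {1-3(w=11) 1-4(w=5) 2-4(w=2) 3-6(w=8)}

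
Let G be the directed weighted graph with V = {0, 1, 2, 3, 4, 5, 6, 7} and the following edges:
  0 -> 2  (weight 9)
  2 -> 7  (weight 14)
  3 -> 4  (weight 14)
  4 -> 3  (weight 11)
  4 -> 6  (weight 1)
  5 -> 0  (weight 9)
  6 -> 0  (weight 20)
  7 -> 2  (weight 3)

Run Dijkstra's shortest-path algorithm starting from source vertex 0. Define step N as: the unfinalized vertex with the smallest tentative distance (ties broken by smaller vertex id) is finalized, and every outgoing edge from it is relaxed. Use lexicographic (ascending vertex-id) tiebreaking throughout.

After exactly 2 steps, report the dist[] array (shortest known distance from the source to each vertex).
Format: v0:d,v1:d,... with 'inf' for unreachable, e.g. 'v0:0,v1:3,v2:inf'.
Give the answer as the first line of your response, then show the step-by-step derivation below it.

v0:0,v1:inf,v2:9,v3:inf,v4:inf,v5:inf,v6:inf,v7:23

step 1: dist = v0:0,v1:inf,v2:9,v3:inf,v4:inf,v5:inf,v6:inf,v7:inf
step 2: dist = v0:0,v1:inf,v2:9,v3:inf,v4:inf,v5:inf,v6:inf,v7:23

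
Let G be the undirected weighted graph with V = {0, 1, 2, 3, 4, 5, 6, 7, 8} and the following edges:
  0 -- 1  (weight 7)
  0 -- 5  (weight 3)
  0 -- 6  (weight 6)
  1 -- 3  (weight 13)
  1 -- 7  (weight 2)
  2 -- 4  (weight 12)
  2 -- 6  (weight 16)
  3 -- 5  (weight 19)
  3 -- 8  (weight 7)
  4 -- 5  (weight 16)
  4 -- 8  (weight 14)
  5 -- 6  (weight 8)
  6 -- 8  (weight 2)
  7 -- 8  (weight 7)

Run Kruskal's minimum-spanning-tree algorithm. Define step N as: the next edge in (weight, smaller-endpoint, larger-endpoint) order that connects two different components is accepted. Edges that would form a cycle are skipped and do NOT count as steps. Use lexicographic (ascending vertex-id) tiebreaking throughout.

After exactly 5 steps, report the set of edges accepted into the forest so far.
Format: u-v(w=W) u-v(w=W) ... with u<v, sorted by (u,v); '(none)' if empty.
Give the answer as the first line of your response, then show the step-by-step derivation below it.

0-1(w=7) 0-5(w=3) 0-6(w=6) 1-7(w=2) 6-8(w=2)

step 1: add edge 1-7 (w=2); MST = {1-7(w=2)}
step 2: add edge 6-8 (w=2); MST = {1-7(w=2) 6-8(w=2)}
step 3: add edge 0-5 (w=3); MST = {0-5(w=3) 1-7(w=2) 6-8(w=2)}
step 4: add edge 0-6 (w=6); MST = {0-5(w=3) 0-6(w=6) 1-7(w=2) 6-8(w=2)}
step 5: add edge 0-1 (w=7); MST = {0-1(w=7) 0-5(w=3) 0-6(w=6) 1-7(w=2) 6-8(w=2)}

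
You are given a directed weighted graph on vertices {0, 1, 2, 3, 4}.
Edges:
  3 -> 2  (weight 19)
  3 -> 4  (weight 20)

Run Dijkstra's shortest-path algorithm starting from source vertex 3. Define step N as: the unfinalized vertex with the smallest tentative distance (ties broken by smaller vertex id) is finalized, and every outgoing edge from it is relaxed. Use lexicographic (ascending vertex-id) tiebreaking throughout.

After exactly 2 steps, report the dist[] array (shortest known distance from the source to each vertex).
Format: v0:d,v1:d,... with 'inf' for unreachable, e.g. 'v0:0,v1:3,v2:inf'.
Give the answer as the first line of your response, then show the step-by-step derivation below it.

v0:inf,v1:inf,v2:19,v3:0,v4:20

step 1: dist = v0:inf,v1:inf,v2:19,v3:0,v4:20
step 2: dist = v0:inf,v1:inf,v2:19,v3:0,v4:20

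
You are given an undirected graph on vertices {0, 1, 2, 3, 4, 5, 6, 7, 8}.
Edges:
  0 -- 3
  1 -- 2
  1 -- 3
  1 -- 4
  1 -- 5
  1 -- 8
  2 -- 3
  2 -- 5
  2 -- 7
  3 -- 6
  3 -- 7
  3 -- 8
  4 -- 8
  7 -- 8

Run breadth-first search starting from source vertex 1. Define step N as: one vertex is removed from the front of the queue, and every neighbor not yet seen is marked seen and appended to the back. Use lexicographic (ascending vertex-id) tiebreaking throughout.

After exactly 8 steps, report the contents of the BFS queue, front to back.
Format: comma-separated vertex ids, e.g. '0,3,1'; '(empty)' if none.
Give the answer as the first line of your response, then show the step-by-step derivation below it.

6

step 1: dequeue 1; queue=[2,3,4,5,8]; order=1
step 2: dequeue 2; queue=[3,4,5,8,7]; order=1,2
step 3: dequeue 3; queue=[4,5,8,7,0,6]; order=1,2,3
step 4: dequeue 4; queue=[5,8,7,0,6]; order=1,2,3,4
step 5: dequeue 5; queue=[8,7,0,6]; order=1,2,3,4,5
step 6: dequeue 8; queue=[7,0,6]; order=1,2,3,4,5,8
step 7: dequeue 7; queue=[0,6]; order=1,2,3,4,5,8,7
step 8: dequeue 0; queue=[6]; order=1,2,3,4,5,8,7,0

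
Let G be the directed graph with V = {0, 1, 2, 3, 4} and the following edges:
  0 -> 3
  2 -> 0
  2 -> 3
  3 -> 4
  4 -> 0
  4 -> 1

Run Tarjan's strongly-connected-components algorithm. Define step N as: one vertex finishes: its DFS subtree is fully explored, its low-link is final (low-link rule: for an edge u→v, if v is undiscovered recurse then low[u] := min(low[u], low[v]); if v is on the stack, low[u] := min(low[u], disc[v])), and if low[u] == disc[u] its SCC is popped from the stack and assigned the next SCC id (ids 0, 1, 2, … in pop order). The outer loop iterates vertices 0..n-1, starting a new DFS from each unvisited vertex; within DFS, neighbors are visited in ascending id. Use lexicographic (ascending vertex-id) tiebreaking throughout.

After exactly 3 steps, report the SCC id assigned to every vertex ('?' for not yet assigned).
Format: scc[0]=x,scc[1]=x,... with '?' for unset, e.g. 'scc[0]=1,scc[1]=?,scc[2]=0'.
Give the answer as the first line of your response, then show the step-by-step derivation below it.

scc[0]=?,scc[1]=0,scc[2]=?,scc[3]=?,scc[4]=?

step 1: low=(low[0]=0,low[1]=3,low[2]=?,low[3]=1,low[4]=0); scc=(scc[0]=?,scc[1]=0,scc[2]=?,scc[3]=?,scc[4]=?)
step 2: low=(low[0]=0,low[1]=3,low[2]=?,low[3]=1,low[4]=0); scc=(scc[0]=?,scc[1]=0,scc[2]=?,scc[3]=?,scc[4]=?)
step 3: low=(low[0]=0,low[1]=3,low[2]=?,low[3]=0,low[4]=0); scc=(scc[0]=?,scc[1]=0,scc[2]=?,scc[3]=?,scc[4]=?)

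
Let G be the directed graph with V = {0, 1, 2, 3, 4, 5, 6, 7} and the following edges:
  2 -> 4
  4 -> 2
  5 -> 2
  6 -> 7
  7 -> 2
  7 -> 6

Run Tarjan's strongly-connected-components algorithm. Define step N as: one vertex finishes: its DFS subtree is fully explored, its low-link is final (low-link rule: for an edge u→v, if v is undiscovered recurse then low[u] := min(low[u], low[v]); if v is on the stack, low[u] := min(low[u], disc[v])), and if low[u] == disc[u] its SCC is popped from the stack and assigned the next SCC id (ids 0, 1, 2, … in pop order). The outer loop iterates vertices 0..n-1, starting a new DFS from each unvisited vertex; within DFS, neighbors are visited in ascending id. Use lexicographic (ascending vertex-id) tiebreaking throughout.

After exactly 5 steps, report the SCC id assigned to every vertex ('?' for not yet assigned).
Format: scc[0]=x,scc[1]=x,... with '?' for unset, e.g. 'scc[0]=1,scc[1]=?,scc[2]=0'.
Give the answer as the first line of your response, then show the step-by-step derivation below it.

scc[0]=0,scc[1]=1,scc[2]=2,scc[3]=3,scc[4]=2,scc[5]=?,scc[6]=?,scc[7]=?

step 1: low=(low[0]=0,low[1]=?,low[2]=?,low[3]=?,low[4]=?,low[5]=?,low[6]=?,low[7]=?); scc=(scc[0]=0,scc[1]=?,scc[2]=?,scc[3]=?,scc[4]=?,scc[5]=?,scc[6]=?,scc[7]=?)
step 2: low=(low[0]=0,low[1]=1,low[2]=?,low[3]=?,low[4]=?,low[5]=?,low[6]=?,low[7]=?); scc=(scc[0]=0,scc[1]=1,scc[2]=?,scc[3]=?,scc[4]=?,scc[5]=?,scc[6]=?,scc[7]=?)
step 3: low=(low[0]=0,low[1]=1,low[2]=2,low[3]=?,low[4]=2,low[5]=?,low[6]=?,low[7]=?); scc=(scc[0]=0,scc[1]=1,scc[2]=?,scc[3]=?,scc[4]=?,scc[5]=?,scc[6]=?,scc[7]=?)
step 4: low=(low[0]=0,low[1]=1,low[2]=2,low[3]=?,low[4]=2,low[5]=?,low[6]=?,low[7]=?); scc=(scc[0]=0,scc[1]=1,scc[2]=2,scc[3]=?,scc[4]=2,scc[5]=?,scc[6]=?,scc[7]=?)
step 5: low=(low[0]=0,low[1]=1,low[2]=2,low[3]=4,low[4]=2,low[5]=?,low[6]=?,low[7]=?); scc=(scc[0]=0,scc[1]=1,scc[2]=2,scc[3]=3,scc[4]=2,scc[5]=?,scc[6]=?,scc[7]=?)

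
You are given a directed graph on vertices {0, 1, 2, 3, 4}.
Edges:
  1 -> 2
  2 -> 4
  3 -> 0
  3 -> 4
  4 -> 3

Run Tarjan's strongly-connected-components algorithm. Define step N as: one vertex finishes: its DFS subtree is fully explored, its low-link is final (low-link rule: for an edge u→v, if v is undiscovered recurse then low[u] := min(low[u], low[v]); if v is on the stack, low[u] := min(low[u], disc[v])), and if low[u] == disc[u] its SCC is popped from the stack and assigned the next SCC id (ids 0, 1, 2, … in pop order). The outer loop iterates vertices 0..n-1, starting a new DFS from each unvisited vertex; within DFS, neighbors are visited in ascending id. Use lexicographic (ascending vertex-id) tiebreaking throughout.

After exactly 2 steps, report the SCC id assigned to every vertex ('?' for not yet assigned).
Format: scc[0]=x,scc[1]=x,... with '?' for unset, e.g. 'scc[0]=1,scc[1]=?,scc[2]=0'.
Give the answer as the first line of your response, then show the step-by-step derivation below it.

scc[0]=0,scc[1]=?,scc[2]=?,scc[3]=?,scc[4]=?

step 1: low=(low[0]=0,low[1]=?,low[2]=?,low[3]=?,low[4]=?); scc=(scc[0]=0,scc[1]=?,scc[2]=?,scc[3]=?,scc[4]=?)
step 2: low=(low[0]=0,low[1]=1,low[2]=2,low[3]=3,low[4]=3); scc=(scc[0]=0,scc[1]=?,scc[2]=?,scc[3]=?,scc[4]=?)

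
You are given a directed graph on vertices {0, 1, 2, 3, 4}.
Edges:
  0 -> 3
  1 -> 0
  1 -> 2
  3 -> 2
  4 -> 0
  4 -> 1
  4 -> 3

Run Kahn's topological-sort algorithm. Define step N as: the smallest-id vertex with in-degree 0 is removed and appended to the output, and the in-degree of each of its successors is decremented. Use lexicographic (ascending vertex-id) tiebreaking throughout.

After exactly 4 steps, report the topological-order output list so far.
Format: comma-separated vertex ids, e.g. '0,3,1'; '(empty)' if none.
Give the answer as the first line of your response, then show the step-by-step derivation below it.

4,1,0,3

step 1: output 4; order=[4]; indeg=(1,0,2,1,0)
step 2: output 1; order=[4,1]; indeg=(0,0,1,1,0)
step 3: output 0; order=[4,1,0]; indeg=(0,0,1,0,0)
step 4: output 3; order=[4,1,0,3]; indeg=(0,0,0,0,0)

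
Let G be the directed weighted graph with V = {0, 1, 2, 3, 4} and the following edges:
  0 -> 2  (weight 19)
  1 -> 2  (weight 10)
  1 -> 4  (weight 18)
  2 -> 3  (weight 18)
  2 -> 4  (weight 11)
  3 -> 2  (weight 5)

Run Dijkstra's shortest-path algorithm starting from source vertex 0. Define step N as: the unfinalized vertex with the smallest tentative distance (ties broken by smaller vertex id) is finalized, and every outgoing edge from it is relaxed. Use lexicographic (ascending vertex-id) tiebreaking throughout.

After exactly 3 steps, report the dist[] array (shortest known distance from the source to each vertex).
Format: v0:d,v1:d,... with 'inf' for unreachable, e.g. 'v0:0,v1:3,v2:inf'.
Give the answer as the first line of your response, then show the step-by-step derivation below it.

v0:0,v1:inf,v2:19,v3:37,v4:30

step 1: dist = v0:0,v1:inf,v2:19,v3:inf,v4:inf
step 2: dist = v0:0,v1:inf,v2:19,v3:37,v4:30
step 3: dist = v0:0,v1:inf,v2:19,v3:37,v4:30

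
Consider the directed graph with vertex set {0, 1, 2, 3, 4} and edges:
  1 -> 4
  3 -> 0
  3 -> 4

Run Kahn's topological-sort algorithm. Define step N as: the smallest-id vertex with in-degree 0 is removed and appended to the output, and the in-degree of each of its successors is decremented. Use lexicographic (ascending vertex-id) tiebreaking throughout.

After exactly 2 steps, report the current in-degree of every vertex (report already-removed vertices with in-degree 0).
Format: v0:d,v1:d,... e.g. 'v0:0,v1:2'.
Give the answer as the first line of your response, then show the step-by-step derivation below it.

v0:1,v1:0,v2:0,v3:0,v4:1

step 1: output 1; order=[1]; indeg=(1,0,0,0,1)
step 2: output 2; order=[1,2]; indeg=(1,0,0,0,1)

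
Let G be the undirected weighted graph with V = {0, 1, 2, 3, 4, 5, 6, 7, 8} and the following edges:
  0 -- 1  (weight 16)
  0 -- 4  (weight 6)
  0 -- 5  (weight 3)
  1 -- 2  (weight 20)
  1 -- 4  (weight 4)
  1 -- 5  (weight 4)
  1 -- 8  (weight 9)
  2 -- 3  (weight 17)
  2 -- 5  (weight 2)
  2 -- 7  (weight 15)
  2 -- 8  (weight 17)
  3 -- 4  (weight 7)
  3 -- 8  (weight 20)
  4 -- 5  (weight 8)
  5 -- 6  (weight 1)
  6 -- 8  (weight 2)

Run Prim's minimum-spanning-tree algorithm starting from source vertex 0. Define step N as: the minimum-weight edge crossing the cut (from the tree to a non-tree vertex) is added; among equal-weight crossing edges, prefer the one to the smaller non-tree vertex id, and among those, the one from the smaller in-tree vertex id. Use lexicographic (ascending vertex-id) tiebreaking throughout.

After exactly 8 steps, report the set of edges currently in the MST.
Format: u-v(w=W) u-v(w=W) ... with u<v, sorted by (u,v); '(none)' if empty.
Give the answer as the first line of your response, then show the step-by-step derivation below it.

0-5(w=3) 1-4(w=4) 1-5(w=4) 2-5(w=2) 2-7(w=15) 3-4(w=7) 5-6(w=1) 6-8(w=2)

step 1: add edge 0-5 (w=3); MST = {0-5(w=3)}
step 2: add edge 5-6 (w=1); MST = {0-5(w=3) 5-6(w=1)}
step 3: add edge 2-5 (w=2); MST = {0-5(w=3) 2-5(w=2) 5-6(w=1)}
step 4: add edge 6-8 (w=2); MST = {0-5(w=3) 2-5(w=2) 5-6(w=1) 6-8(w=2)}
step 5: add edge 1-5 (w=4); MST = {0-5(w=3) 1-5(w=4) 2-5(w=2) 5-6(w=1) 6-8(w=2)}
step 6: add edge 1-4 (w=4); MST = {0-5(w=3) 1-4(w=4) 1-5(w=4) 2-5(w=2) 5-6(w=1) 6-8(w=2)}
step 7: add edge 3-4 (w=7); MST = {0-5(w=3) 1-4(w=4) 1-5(w=4) 2-5(w=2) 3-4(w=7) 5-6(w=1) 6-8(w=2)}
step 8: add edge 2-7 (w=15); MST = {0-5(w=3) 1-4(w=4) 1-5(w=4) 2-5(w=2) 2-7(w=15) 3-4(w=7) 5-6(w=1) 6-8(w=2)}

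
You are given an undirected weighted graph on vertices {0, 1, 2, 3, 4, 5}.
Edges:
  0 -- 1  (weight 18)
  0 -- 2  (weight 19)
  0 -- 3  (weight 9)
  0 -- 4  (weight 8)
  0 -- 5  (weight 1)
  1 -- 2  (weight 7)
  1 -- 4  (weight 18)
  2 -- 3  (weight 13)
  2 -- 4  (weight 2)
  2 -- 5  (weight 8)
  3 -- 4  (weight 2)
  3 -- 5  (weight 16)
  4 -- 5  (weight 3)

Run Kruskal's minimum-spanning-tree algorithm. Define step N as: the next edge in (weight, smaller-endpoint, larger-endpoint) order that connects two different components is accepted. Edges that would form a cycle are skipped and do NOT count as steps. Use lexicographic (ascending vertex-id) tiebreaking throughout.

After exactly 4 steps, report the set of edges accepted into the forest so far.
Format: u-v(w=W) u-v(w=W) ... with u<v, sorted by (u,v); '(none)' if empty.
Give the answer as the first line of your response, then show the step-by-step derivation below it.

0-5(w=1) 2-4(w=2) 3-4(w=2) 4-5(w=3)

step 1: add edge 0-5 (w=1); MST = {0-5(w=1)}
step 2: add edge 2-4 (w=2); MST = {0-5(w=1) 2-4(w=2)}
step 3: add edge 3-4 (w=2); MST = {0-5(w=1) 2-4(w=2) 3-4(w=2)}
step 4: add edge 4-5 (w=3); MST = {0-5(w=1) 2-4(w=2) 3-4(w=2) 4-5(w=3)}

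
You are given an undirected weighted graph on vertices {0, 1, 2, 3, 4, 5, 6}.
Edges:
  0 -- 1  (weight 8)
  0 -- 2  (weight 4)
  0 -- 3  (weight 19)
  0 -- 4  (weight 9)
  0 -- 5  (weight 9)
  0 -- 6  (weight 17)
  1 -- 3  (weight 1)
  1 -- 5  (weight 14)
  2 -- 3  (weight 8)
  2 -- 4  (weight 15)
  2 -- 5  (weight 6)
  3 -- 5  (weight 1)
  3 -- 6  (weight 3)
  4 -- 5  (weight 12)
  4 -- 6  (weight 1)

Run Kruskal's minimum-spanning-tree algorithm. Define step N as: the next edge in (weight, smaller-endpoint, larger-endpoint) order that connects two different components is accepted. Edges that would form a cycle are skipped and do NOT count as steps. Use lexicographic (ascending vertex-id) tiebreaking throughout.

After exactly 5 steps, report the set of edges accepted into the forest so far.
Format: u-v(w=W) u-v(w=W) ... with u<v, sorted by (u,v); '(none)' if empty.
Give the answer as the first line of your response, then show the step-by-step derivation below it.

0-2(w=4) 1-3(w=1) 3-5(w=1) 3-6(w=3) 4-6(w=1)

step 1: add edge 1-3 (w=1); MST = {1-3(w=1)}
step 2: add edge 3-5 (w=1); MST = {1-3(w=1) 3-5(w=1)}
step 3: add edge 4-6 (w=1); MST = {1-3(w=1) 3-5(w=1) 4-6(w=1)}
step 4: add edge 3-6 (w=3); MST = {1-3(w=1) 3-5(w=1) 3-6(w=3) 4-6(w=1)}
step 5: add edge 0-2 (w=4); MST = {0-2(w=4) 1-3(w=1) 3-5(w=1) 3-6(w=3) 4-6(w=1)}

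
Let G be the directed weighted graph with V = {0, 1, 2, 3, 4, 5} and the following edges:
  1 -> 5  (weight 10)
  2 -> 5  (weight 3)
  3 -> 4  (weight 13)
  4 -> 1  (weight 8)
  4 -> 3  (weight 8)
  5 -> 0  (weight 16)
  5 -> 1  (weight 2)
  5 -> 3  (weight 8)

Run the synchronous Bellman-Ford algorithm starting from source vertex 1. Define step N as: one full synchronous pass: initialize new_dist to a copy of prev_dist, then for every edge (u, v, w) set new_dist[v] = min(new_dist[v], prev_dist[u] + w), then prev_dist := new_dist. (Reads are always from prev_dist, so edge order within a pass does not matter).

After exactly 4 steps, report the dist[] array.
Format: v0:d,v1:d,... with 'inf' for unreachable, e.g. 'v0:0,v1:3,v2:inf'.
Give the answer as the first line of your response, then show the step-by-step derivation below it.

v0:26,v1:0,v2:inf,v3:18,v4:31,v5:10

step 1: dist = v0:inf,v1:0,v2:inf,v3:inf,v4:inf,v5:10
step 2: dist = v0:26,v1:0,v2:inf,v3:18,v4:inf,v5:10
step 3: dist = v0:26,v1:0,v2:inf,v3:18,v4:31,v5:10
step 4: dist = v0:26,v1:0,v2:inf,v3:18,v4:31,v5:10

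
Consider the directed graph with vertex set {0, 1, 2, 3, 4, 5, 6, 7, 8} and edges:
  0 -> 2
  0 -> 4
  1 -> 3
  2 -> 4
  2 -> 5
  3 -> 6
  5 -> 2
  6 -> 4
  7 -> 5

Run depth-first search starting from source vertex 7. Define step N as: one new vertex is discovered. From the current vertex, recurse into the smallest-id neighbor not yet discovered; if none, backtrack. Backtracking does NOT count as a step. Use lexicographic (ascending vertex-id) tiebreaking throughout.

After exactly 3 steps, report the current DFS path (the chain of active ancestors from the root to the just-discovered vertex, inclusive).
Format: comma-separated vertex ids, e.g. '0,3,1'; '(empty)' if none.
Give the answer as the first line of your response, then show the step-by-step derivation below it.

7,5,2

step 1: discover 7; path=7; order=7
step 2: discover 5; path=7>5; order=7,5
step 3: discover 2; path=7>5>2; order=7,5,2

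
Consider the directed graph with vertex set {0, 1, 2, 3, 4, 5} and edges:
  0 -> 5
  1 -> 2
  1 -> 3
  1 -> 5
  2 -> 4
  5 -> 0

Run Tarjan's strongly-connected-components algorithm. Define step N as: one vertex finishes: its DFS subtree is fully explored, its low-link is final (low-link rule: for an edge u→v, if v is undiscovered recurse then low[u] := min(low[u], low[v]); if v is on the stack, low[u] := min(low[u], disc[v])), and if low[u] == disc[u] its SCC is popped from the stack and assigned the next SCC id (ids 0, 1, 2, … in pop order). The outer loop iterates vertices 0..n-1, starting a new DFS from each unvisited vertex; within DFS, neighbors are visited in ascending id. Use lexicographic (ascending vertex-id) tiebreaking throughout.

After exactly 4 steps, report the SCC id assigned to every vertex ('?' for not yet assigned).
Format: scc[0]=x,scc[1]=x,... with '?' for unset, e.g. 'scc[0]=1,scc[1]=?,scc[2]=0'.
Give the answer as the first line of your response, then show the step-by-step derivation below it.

scc[0]=0,scc[1]=?,scc[2]=2,scc[3]=?,scc[4]=1,scc[5]=0

step 1: low=(low[0]=0,low[1]=?,low[2]=?,low[3]=?,low[4]=?,low[5]=0); scc=(scc[0]=?,scc[1]=?,scc[2]=?,scc[3]=?,scc[4]=?,scc[5]=?)
step 2: low=(low[0]=0,low[1]=?,low[2]=?,low[3]=?,low[4]=?,low[5]=0); scc=(scc[0]=0,scc[1]=?,scc[2]=?,scc[3]=?,scc[4]=?,scc[5]=0)
step 3: low=(low[0]=0,low[1]=2,low[2]=3,low[3]=?,low[4]=4,low[5]=0); scc=(scc[0]=0,scc[1]=?,scc[2]=?,scc[3]=?,scc[4]=1,scc[5]=0)
step 4: low=(low[0]=0,low[1]=2,low[2]=3,low[3]=?,low[4]=4,low[5]=0); scc=(scc[0]=0,scc[1]=?,scc[2]=2,scc[3]=?,scc[4]=1,scc[5]=0)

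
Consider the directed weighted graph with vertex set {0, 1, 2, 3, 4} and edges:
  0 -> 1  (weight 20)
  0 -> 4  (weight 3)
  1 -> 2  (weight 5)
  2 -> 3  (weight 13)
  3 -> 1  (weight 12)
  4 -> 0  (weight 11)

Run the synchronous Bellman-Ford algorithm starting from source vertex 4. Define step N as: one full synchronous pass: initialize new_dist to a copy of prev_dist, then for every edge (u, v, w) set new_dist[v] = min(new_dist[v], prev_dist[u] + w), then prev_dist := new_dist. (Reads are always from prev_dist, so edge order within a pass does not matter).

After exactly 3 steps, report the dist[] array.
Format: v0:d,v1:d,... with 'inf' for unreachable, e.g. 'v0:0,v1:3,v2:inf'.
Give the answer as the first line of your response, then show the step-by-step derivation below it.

v0:11,v1:31,v2:36,v3:inf,v4:0

step 1: dist = v0:11,v1:inf,v2:inf,v3:inf,v4:0
step 2: dist = v0:11,v1:31,v2:inf,v3:inf,v4:0
step 3: dist = v0:11,v1:31,v2:36,v3:inf,v4:0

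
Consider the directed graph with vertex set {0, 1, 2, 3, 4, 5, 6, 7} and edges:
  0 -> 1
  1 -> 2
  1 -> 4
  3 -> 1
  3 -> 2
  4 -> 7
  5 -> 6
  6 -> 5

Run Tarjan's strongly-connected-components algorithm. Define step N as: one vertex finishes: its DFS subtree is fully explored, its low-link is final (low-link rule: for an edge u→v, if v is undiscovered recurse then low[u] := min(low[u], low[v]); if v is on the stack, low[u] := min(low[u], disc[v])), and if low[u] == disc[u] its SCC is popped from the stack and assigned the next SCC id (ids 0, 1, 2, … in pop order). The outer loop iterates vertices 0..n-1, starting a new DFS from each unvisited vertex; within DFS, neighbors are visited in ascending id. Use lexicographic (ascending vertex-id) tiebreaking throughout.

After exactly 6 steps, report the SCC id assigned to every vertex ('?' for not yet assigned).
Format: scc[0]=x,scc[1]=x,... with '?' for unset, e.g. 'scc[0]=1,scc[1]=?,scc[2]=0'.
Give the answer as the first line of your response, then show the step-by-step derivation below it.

scc[0]=4,scc[1]=3,scc[2]=0,scc[3]=5,scc[4]=2,scc[5]=?,scc[6]=?,scc[7]=1

step 1: low=(low[0]=0,low[1]=1,low[2]=2,low[3]=?,low[4]=?,low[5]=?,low[6]=?,low[7]=?); scc=(scc[0]=?,scc[1]=?,scc[2]=0,scc[3]=?,scc[4]=?,scc[5]=?,scc[6]=?,scc[7]=?)
step 2: low=(low[0]=0,low[1]=1,low[2]=2,low[3]=?,low[4]=3,low[5]=?,low[6]=?,low[7]=4); scc=(scc[0]=?,scc[1]=?,scc[2]=0,scc[3]=?,scc[4]=?,scc[5]=?,scc[6]=?,scc[7]=1)
step 3: low=(low[0]=0,low[1]=1,low[2]=2,low[3]=?,low[4]=3,low[5]=?,low[6]=?,low[7]=4); scc=(scc[0]=?,scc[1]=?,scc[2]=0,scc[3]=?,scc[4]=2,scc[5]=?,scc[6]=?,scc[7]=1)
step 4: low=(low[0]=0,low[1]=1,low[2]=2,low[3]=?,low[4]=3,low[5]=?,low[6]=?,low[7]=4); scc=(scc[0]=?,scc[1]=3,scc[2]=0,scc[3]=?,scc[4]=2,scc[5]=?,scc[6]=?,scc[7]=1)
step 5: low=(low[0]=0,low[1]=1,low[2]=2,low[3]=?,low[4]=3,low[5]=?,low[6]=?,low[7]=4); scc=(scc[0]=4,scc[1]=3,scc[2]=0,scc[3]=?,scc[4]=2,scc[5]=?,scc[6]=?,scc[7]=1)
step 6: low=(low[0]=0,low[1]=1,low[2]=2,low[3]=5,low[4]=3,low[5]=?,low[6]=?,low[7]=4); scc=(scc[0]=4,scc[1]=3,scc[2]=0,scc[3]=5,scc[4]=2,scc[5]=?,scc[6]=?,scc[7]=1)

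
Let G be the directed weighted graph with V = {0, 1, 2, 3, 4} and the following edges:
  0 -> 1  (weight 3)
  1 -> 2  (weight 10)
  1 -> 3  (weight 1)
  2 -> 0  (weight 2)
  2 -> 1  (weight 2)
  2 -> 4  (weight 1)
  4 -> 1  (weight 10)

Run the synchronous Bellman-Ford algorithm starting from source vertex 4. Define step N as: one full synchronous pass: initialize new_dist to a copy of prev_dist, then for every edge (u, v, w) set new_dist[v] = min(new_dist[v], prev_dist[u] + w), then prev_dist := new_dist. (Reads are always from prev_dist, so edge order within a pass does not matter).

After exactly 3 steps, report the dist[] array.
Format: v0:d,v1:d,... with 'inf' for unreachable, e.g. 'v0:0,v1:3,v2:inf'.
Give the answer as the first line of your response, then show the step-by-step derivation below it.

v0:22,v1:10,v2:20,v3:11,v4:0

step 1: dist = v0:inf,v1:10,v2:inf,v3:inf,v4:0
step 2: dist = v0:inf,v1:10,v2:20,v3:11,v4:0
step 3: dist = v0:22,v1:10,v2:20,v3:11,v4:0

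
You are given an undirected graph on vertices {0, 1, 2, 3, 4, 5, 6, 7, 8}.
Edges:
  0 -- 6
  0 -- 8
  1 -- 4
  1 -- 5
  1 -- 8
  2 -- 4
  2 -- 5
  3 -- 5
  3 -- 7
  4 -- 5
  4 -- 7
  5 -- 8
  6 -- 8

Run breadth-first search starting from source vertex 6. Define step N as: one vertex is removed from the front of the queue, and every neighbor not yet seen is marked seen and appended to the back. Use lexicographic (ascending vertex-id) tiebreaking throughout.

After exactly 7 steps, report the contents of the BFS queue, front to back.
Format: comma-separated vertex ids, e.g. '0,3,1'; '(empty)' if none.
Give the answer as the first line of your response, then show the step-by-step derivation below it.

3,7

step 1: dequeue 6; queue=[0,8]; order=6
step 2: dequeue 0; queue=[8]; order=6,0
step 3: dequeue 8; queue=[1,5]; order=6,0,8
step 4: dequeue 1; queue=[5,4]; order=6,0,8,1
step 5: dequeue 5; queue=[4,2,3]; order=6,0,8,1,5
step 6: dequeue 4; queue=[2,3,7]; order=6,0,8,1,5,4
step 7: dequeue 2; queue=[3,7]; order=6,0,8,1,5,4,2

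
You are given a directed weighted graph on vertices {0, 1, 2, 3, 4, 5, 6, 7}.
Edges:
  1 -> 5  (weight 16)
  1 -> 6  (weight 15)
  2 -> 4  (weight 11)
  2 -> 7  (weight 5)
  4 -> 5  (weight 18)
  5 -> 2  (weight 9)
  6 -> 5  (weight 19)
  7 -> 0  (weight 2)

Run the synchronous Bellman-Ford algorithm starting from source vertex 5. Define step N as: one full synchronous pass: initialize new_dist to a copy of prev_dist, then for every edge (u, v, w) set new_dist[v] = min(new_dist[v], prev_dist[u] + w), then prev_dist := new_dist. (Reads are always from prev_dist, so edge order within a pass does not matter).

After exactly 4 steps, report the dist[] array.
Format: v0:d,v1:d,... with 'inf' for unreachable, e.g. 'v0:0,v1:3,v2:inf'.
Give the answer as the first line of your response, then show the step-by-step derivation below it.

v0:16,v1:inf,v2:9,v3:inf,v4:20,v5:0,v6:inf,v7:14

step 1: dist = v0:inf,v1:inf,v2:9,v3:inf,v4:inf,v5:0,v6:inf,v7:inf
step 2: dist = v0:inf,v1:inf,v2:9,v3:inf,v4:20,v5:0,v6:inf,v7:14
step 3: dist = v0:16,v1:inf,v2:9,v3:inf,v4:20,v5:0,v6:inf,v7:14
step 4: dist = v0:16,v1:inf,v2:9,v3:inf,v4:20,v5:0,v6:inf,v7:14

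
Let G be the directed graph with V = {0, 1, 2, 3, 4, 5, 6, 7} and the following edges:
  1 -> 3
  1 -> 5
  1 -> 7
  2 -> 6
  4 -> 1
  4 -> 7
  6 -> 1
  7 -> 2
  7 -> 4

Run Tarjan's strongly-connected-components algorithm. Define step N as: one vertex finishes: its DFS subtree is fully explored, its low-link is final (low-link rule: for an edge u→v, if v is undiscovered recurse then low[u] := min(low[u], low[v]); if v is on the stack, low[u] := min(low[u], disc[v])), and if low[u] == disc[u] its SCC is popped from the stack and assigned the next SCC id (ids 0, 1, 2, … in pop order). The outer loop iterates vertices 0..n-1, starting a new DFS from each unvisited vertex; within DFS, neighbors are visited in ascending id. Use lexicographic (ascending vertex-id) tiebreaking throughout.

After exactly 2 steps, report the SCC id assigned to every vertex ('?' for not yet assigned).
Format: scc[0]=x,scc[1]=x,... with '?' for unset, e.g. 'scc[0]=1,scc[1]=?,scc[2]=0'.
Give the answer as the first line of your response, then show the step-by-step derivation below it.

scc[0]=0,scc[1]=?,scc[2]=?,scc[3]=1,scc[4]=?,scc[5]=?,scc[6]=?,scc[7]=?

step 1: low=(low[0]=0,low[1]=?,low[2]=?,low[3]=?,low[4]=?,low[5]=?,low[6]=?,low[7]=?); scc=(scc[0]=0,scc[1]=?,scc[2]=?,scc[3]=?,scc[4]=?,scc[5]=?,scc[6]=?,scc[7]=?)
step 2: low=(low[0]=0,low[1]=1,low[2]=?,low[3]=2,low[4]=?,low[5]=?,low[6]=?,low[7]=?); scc=(scc[0]=0,scc[1]=?,scc[2]=?,scc[3]=1,scc[4]=?,scc[5]=?,scc[6]=?,scc[7]=?)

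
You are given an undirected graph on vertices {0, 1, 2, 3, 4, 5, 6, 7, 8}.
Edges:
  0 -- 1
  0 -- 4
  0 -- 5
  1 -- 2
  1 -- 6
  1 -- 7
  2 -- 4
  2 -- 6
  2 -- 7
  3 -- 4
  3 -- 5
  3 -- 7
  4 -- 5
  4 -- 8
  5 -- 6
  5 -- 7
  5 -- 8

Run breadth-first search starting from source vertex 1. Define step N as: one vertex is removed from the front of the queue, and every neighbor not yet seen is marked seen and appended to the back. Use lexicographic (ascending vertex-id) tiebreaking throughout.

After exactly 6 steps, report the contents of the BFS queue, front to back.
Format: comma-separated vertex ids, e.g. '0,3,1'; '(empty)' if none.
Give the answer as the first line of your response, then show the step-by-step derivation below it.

5,3,8

step 1: dequeue 1; queue=[0,2,6,7]; order=1
step 2: dequeue 0; queue=[2,6,7,4,5]; order=1,0
step 3: dequeue 2; queue=[6,7,4,5]; order=1,0,2
step 4: dequeue 6; queue=[7,4,5]; order=1,0,2,6
step 5: dequeue 7; queue=[4,5,3]; order=1,0,2,6,7
step 6: dequeue 4; queue=[5,3,8]; order=1,0,2,6,7,4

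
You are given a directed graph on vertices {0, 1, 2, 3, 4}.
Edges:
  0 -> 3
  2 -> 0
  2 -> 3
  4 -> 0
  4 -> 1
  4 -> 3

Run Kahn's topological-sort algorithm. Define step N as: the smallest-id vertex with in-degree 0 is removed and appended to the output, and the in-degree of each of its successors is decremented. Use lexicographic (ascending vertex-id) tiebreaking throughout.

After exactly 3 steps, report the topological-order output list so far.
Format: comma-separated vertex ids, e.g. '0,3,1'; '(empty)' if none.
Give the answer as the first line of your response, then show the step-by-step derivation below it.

2,4,0

step 1: output 2; order=[2]; indeg=(1,1,0,2,0)
step 2: output 4; order=[2,4]; indeg=(0,0,0,1,0)
step 3: output 0; order=[2,4,0]; indeg=(0,0,0,0,0)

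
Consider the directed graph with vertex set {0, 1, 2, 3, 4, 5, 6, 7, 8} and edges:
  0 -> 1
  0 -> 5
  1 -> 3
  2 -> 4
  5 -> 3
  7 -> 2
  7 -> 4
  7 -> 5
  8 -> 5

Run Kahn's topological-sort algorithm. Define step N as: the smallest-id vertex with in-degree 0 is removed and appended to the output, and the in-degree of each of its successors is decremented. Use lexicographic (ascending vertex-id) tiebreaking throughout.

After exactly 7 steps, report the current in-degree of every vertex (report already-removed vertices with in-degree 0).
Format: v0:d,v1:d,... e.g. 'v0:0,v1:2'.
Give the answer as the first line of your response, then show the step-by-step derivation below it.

v0:0,v1:0,v2:0,v3:1,v4:0,v5:0,v6:0,v7:0,v8:0

step 1: output 0; order=[0]; indeg=(0,0,1,2,2,2,0,0,0)
step 2: output 1; order=[0,1]; indeg=(0,0,1,1,2,2,0,0,0)
step 3: output 6; order=[0,1,6]; indeg=(0,0,1,1,2,2,0,0,0)
step 4: output 7; order=[0,1,6,7]; indeg=(0,0,0,1,1,1,0,0,0)
step 5: output 2; order=[0,1,6,7,2]; indeg=(0,0,0,1,0,1,0,0,0)
step 6: output 4; order=[0,1,6,7,2,4]; indeg=(0,0,0,1,0,1,0,0,0)
step 7: output 8; order=[0,1,6,7,2,4,8]; indeg=(0,0,0,1,0,0,0,0,0)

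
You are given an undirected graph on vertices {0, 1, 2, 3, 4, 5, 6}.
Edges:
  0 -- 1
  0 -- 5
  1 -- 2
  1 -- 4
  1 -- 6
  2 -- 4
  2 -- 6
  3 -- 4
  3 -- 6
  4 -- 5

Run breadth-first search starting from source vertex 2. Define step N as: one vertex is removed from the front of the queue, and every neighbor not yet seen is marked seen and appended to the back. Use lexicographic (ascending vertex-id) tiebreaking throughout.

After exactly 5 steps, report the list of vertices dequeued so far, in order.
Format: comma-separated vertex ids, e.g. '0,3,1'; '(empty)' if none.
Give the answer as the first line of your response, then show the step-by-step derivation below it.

2,1,4,6,0

step 1: dequeue 2; queue=[1,4,6]; order=2
step 2: dequeue 1; queue=[4,6,0]; order=2,1
step 3: dequeue 4; queue=[6,0,3,5]; order=2,1,4
step 4: dequeue 6; queue=[0,3,5]; order=2,1,4,6
step 5: dequeue 0; queue=[3,5]; order=2,1,4,6,0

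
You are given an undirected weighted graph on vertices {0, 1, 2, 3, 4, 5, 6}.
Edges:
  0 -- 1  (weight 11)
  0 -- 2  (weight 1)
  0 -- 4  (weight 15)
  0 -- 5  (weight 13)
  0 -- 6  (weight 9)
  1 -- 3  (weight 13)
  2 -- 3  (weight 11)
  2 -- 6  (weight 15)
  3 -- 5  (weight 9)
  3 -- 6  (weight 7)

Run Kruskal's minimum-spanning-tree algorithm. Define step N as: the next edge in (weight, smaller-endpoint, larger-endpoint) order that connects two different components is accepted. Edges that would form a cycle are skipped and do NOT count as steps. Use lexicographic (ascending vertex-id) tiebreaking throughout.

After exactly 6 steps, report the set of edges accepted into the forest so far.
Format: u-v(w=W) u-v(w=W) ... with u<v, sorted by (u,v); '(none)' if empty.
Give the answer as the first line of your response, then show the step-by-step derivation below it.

0-1(w=11) 0-2(w=1) 0-4(w=15) 0-6(w=9) 3-5(w=9) 3-6(w=7)

step 1: add edge 0-2 (w=1); MST = {0-2(w=1)}
step 2: add edge 3-6 (w=7); MST = {0-2(w=1) 3-6(w=7)}
step 3: add edge 0-6 (w=9); MST = {0-2(w=1) 0-6(w=9) 3-6(w=7)}
step 4: add edge 3-5 (w=9); MST = {0-2(w=1) 0-6(w=9) 3-5(w=9) 3-6(w=7)}
step 5: add edge 0-1 (w=11); MST = {0-1(w=11) 0-2(w=1) 0-6(w=9) 3-5(w=9) 3-6(w=7)}
step 6: add edge 0-4 (w=15); MST = {0-1(w=11) 0-2(w=1) 0-4(w=15) 0-6(w=9) 3-5(w=9) 3-6(w=7)}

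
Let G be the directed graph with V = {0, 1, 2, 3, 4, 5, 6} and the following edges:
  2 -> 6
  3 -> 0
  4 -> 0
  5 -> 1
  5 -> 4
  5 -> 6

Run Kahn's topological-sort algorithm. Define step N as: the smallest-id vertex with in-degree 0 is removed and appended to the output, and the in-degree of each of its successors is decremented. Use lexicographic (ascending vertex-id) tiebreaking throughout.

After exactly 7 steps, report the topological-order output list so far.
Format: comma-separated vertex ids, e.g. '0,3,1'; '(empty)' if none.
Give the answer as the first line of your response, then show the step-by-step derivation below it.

2,3,5,1,4,0,6

step 1: output 2; order=[2]; indeg=(2,1,0,0,1,0,1)
step 2: output 3; order=[2,3]; indeg=(1,1,0,0,1,0,1)
step 3: output 5; order=[2,3,5]; indeg=(1,0,0,0,0,0,0)
step 4: output 1; order=[2,3,5,1]; indeg=(1,0,0,0,0,0,0)
step 5: output 4; order=[2,3,5,1,4]; indeg=(0,0,0,0,0,0,0)
step 6: output 0; order=[2,3,5,1,4,0]; indeg=(0,0,0,0,0,0,0)
step 7: output 6; order=[2,3,5,1,4,0,6]; indeg=(0,0,0,0,0,0,0)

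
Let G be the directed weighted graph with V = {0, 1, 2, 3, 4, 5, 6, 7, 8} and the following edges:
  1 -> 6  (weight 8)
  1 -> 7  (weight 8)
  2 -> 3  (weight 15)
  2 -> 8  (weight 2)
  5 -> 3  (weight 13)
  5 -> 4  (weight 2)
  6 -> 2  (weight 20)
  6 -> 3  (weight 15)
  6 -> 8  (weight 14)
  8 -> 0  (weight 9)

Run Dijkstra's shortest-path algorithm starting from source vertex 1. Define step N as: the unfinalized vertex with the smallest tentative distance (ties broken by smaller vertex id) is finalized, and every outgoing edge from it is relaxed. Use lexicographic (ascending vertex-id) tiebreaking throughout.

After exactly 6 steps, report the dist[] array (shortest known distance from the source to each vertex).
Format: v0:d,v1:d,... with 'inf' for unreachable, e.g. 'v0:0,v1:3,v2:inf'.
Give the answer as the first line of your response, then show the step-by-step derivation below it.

v0:31,v1:0,v2:28,v3:23,v4:inf,v5:inf,v6:8,v7:8,v8:22

step 1: dist = v0:inf,v1:0,v2:inf,v3:inf,v4:inf,v5:inf,v6:8,v7:8,v8:inf
step 2: dist = v0:inf,v1:0,v2:28,v3:23,v4:inf,v5:inf,v6:8,v7:8,v8:22
step 3: dist = v0:inf,v1:0,v2:28,v3:23,v4:inf,v5:inf,v6:8,v7:8,v8:22
step 4: dist = v0:31,v1:0,v2:28,v3:23,v4:inf,v5:inf,v6:8,v7:8,v8:22
step 5: dist = v0:31,v1:0,v2:28,v3:23,v4:inf,v5:inf,v6:8,v7:8,v8:22
step 6: dist = v0:31,v1:0,v2:28,v3:23,v4:inf,v5:inf,v6:8,v7:8,v8:22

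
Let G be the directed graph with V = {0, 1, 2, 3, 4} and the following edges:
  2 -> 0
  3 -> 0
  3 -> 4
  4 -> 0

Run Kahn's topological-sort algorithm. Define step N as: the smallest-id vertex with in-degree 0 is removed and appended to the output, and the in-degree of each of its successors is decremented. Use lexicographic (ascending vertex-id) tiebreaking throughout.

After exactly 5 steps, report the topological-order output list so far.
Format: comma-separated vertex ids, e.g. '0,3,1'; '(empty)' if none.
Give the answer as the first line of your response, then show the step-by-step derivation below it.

1,2,3,4,0

step 1: output 1; order=[1]; indeg=(3,0,0,0,1)
step 2: output 2; order=[1,2]; indeg=(2,0,0,0,1)
step 3: output 3; order=[1,2,3]; indeg=(1,0,0,0,0)
step 4: output 4; order=[1,2,3,4]; indeg=(0,0,0,0,0)
step 5: output 0; order=[1,2,3,4,0]; indeg=(0,0,0,0,0)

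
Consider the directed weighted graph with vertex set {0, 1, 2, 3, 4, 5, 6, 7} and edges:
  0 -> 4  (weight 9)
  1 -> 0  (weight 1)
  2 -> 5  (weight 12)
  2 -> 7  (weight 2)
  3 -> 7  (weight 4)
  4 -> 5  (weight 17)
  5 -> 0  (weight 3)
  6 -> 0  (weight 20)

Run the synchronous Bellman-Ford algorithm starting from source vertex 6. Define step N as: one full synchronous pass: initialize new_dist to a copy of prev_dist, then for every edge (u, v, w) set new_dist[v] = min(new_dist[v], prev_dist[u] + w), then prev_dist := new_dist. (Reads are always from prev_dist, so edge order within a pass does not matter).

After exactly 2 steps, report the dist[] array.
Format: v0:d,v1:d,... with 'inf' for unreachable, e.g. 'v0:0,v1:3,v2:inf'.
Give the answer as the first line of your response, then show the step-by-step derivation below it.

v0:20,v1:inf,v2:inf,v3:inf,v4:29,v5:inf,v6:0,v7:inf

step 1: dist = v0:20,v1:inf,v2:inf,v3:inf,v4:inf,v5:inf,v6:0,v7:inf
step 2: dist = v0:20,v1:inf,v2:inf,v3:inf,v4:29,v5:inf,v6:0,v7:inf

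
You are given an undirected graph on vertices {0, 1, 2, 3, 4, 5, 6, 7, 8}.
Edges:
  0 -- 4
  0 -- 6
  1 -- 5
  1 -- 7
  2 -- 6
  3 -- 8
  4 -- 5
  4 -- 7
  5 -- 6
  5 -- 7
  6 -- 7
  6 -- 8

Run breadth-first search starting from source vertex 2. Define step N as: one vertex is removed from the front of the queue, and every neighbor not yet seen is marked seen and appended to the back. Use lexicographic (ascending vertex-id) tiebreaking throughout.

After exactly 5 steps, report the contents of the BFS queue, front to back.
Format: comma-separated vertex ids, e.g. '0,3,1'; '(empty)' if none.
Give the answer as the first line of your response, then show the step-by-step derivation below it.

8,4,1

step 1: dequeue 2; queue=[6]; order=2
step 2: dequeue 6; queue=[0,5,7,8]; order=2,6
step 3: dequeue 0; queue=[5,7,8,4]; order=2,6,0
step 4: dequeue 5; queue=[7,8,4,1]; order=2,6,0,5
step 5: dequeue 7; queue=[8,4,1]; order=2,6,0,5,7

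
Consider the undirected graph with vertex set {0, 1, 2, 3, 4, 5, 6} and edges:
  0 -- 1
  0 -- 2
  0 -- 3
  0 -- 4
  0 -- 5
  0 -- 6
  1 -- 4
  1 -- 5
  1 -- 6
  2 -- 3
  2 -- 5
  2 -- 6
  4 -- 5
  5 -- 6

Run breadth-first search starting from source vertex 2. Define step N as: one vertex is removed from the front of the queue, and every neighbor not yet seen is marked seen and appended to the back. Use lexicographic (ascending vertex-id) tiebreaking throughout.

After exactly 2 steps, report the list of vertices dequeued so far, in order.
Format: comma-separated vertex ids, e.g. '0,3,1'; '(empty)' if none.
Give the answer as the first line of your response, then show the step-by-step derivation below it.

2,0

step 1: dequeue 2; queue=[0,3,5,6]; order=2
step 2: dequeue 0; queue=[3,5,6,1,4]; order=2,0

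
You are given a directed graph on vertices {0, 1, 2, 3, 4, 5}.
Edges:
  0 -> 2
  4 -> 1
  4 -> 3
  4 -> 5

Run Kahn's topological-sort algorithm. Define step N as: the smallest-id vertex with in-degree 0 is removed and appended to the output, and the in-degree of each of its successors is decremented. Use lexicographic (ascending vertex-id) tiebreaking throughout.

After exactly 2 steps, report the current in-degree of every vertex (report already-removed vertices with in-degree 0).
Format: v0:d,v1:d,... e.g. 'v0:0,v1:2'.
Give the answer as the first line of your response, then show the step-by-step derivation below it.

v0:0,v1:1,v2:0,v3:1,v4:0,v5:1

step 1: output 0; order=[0]; indeg=(0,1,0,1,0,1)
step 2: output 2; order=[0,2]; indeg=(0,1,0,1,0,1)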